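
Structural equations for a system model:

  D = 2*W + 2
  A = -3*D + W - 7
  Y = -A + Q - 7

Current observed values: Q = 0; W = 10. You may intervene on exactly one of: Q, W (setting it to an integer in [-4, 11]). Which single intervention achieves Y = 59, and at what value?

Intervening on Q: with other inputs at their observed values, Y = Q + 56. Solving for 59 gives Q = 3, within [-4, 11].
Intervening on W: Y = 5*W + 6. Reaching 59 requires W = 53/5, not an integer.

set Q = 3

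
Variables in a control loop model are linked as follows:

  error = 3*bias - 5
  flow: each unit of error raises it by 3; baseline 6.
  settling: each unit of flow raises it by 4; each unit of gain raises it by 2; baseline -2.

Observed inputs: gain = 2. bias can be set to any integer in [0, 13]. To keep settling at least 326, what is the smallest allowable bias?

bias = 10

Substituting into the flow equation gives flow = 9*bias - 9.
Substituting into the settling equation gives settling = 36*bias - 34.
Require 36*bias - 34 ≥ 326, so bias ≥ 10.
The smallest integer in [0, 13] satisfying this is 10.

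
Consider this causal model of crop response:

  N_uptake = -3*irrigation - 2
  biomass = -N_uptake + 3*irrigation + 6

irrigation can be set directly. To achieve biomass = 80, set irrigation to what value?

Substituting into the biomass equation gives biomass = 6*irrigation + 8.
Solve 6*irrigation + 8 = 80: irrigation = (80 - 8) / 6 = 12.

irrigation = 12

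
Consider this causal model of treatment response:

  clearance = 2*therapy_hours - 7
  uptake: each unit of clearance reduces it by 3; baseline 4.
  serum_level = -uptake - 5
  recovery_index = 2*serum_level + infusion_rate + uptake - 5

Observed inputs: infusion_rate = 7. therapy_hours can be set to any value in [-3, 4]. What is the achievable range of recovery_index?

Substituting into the uptake equation gives uptake = -6*therapy_hours + 25.
So serum_level = 6*therapy_hours - 30.
recovery_index becomes 6*therapy_hours - 33.
Linear in therapy_hours, so extremes are at the endpoints: therapy_hours = -3 gives recovery_index = -51; therapy_hours = 4 gives recovery_index = -9.

-51 to -9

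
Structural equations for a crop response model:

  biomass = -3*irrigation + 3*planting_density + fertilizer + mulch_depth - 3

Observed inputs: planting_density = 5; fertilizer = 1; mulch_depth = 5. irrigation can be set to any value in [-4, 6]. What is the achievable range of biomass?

0 to 30

Substituting into the biomass equation gives biomass = -3*irrigation + 18.
Linear in irrigation, so extremes are at the endpoints: irrigation = -4 gives biomass = 30; irrigation = 6 gives biomass = 0.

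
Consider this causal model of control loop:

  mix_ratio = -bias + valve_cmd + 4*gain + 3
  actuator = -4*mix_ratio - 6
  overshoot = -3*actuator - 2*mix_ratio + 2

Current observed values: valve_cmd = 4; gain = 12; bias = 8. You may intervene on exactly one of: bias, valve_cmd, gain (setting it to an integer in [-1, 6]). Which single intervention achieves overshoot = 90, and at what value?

set gain = 2

Intervening on bias: overshoot = -10*bias + 570. Reaching 90 requires bias = 48, outside [-1, 6].
Intervening on valve_cmd: overshoot = 10*valve_cmd + 450. Reaching 90 requires valve_cmd = -36, outside [-1, 6].
Intervening on gain: with other inputs at their observed values, overshoot = 40*gain + 10. Solving for 90 gives gain = 2, within [-1, 6].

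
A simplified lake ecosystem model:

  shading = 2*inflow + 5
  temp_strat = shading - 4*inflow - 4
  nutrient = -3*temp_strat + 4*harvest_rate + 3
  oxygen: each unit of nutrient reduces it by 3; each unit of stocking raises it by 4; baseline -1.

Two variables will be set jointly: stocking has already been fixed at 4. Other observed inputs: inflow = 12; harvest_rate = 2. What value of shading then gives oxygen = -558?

With stocking held at 4:
Intervening on shading fixes its value directly, overriding its dependence on inflow.
Substituting into the temp_strat equation gives temp_strat = shading - 52.
Substituting into the nutrient equation gives nutrient = -3*shading + 167.
This gives oxygen = 9*shading - 486.
Solve 9*shading - 486 = -558: shading = (-558 + 486) / 9 = -8.

shading = -8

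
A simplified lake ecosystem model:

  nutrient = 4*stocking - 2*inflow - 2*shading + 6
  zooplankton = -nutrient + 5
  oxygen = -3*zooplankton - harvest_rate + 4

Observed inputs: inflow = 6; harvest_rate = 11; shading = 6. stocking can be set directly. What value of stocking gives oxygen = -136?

Substituting into the nutrient equation gives nutrient = 4*stocking - 18.
Substituting into the zooplankton equation gives zooplankton = -4*stocking + 23.
Substituting into the oxygen equation gives oxygen = 12*stocking - 76.
Solve 12*stocking - 76 = -136: stocking = (-136 + 76) / 12 = -5.

stocking = -5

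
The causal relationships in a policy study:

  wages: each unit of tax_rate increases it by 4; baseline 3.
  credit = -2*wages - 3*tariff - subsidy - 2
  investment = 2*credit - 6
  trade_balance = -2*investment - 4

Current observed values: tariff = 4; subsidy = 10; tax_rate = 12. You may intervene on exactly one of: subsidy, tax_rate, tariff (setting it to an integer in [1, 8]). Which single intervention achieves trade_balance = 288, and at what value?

set tax_rate = 5

Intervening on subsidy: trade_balance = 4*subsidy + 472. Reaching 288 requires subsidy = -46, outside [1, 8].
Intervening on tax_rate: with other inputs at their observed values, trade_balance = 32*tax_rate + 128. Solving for 288 gives tax_rate = 5, within [1, 8].
Intervening on tariff: trade_balance = 12*tariff + 464. Reaching 288 requires tariff = -44/3, not an integer.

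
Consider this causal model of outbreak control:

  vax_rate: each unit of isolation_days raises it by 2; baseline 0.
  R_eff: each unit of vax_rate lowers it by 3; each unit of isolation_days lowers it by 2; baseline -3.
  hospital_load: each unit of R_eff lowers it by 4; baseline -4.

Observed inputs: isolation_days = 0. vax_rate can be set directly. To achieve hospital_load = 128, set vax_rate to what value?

vax_rate = 10

Intervening on vax_rate fixes its value directly, overriding its dependence on isolation_days.
Substituting into the R_eff equation gives R_eff = -3*vax_rate - 3.
Substituting into the hospital_load equation gives hospital_load = 12*vax_rate + 8.
Solve 12*vax_rate + 8 = 128: vax_rate = (128 - 8) / 12 = 10.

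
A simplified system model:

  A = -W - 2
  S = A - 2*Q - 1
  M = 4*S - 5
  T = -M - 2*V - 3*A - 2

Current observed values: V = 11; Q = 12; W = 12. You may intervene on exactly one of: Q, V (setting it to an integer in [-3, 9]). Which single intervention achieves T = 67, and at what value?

Intervening on Q: with other inputs at their observed values, T = 8*Q + 83. Solving for 67 gives Q = -2, within [-3, 9].
Intervening on V: T = -2*V + 201. Reaching 67 requires V = 67, outside [-3, 9].

set Q = -2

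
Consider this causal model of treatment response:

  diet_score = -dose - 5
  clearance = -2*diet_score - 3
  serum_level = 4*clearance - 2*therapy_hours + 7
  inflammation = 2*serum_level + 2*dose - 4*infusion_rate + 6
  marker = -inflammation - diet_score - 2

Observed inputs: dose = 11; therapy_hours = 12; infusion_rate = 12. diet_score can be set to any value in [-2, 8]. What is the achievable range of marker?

Intervening on diet_score fixes its value directly, overriding its dependence on dose.
Substituting into the serum_level equation gives serum_level = -8*diet_score - 29.
Substituting into the inflammation equation gives inflammation = -16*diet_score - 78.
Substituting into the marker equation gives marker = 15*diet_score + 76.
Linear in diet_score, so extremes are at the endpoints: diet_score = -2 gives marker = 46; diet_score = 8 gives marker = 196.

46 to 196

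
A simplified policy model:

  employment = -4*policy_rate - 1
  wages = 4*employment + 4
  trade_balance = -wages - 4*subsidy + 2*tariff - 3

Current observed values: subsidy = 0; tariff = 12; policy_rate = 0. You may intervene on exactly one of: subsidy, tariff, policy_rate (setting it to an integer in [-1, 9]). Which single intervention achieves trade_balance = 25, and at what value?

Intervening on subsidy: with other inputs at their observed values, trade_balance = -4*subsidy + 21. Solving for 25 gives subsidy = -1, within [-1, 9].
Intervening on tariff: trade_balance = 2*tariff - 3. Reaching 25 requires tariff = 14, outside [-1, 9].
Intervening on policy_rate: trade_balance = 16*policy_rate + 21. Reaching 25 requires policy_rate = 1/4, not an integer.

set subsidy = -1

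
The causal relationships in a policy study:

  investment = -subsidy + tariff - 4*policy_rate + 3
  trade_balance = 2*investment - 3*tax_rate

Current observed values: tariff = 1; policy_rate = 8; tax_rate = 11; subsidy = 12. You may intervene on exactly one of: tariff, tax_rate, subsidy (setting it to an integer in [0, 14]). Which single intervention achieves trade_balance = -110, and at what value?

set tax_rate = 10

Intervening on tariff: trade_balance = 2*tariff - 115. Reaching -110 requires tariff = 5/2, not an integer.
Intervening on tax_rate: with other inputs at their observed values, trade_balance = -3*tax_rate - 80. Solving for -110 gives tax_rate = 10, within [0, 14].
Intervening on subsidy: trade_balance = -2*subsidy - 89. Reaching -110 requires subsidy = 21/2, not an integer.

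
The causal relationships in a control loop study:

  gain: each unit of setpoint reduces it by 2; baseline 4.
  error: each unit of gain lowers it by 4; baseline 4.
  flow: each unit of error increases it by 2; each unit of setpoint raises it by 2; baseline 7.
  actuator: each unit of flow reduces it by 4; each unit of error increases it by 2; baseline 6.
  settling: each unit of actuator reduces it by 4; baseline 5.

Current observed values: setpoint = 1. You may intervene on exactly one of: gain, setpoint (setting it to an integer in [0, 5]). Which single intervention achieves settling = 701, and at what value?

set setpoint = 4

Intervening on gain: settling = -96*gain + 221. Reaching 701 requires gain = -5, outside [0, 5].
Intervening on setpoint: with other inputs at their observed values, settling = 224*setpoint - 195. Solving for 701 gives setpoint = 4, within [0, 5].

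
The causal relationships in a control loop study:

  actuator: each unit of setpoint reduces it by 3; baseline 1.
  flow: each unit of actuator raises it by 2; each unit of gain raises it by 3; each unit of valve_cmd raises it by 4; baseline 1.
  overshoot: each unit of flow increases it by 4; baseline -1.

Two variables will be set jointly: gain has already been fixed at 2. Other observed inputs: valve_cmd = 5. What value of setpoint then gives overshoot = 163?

setpoint = -2

With gain held at 2:
Substituting into the flow equation gives flow = -6*setpoint + 29.
overshoot becomes -24*setpoint + 115.
Solve -24*setpoint + 115 = 163: setpoint = (163 - 115) / -24 = -2.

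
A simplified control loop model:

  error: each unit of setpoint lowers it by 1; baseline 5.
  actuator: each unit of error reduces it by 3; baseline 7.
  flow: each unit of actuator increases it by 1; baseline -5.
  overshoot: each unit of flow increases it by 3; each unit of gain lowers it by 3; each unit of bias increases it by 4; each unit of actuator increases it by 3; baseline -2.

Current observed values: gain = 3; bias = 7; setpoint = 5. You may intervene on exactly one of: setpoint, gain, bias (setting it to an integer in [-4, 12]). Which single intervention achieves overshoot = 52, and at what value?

set bias = 9

Intervening on setpoint: overshoot = 18*setpoint - 46. Reaching 52 requires setpoint = 49/9, not an integer.
Intervening on gain: overshoot = -3*gain + 53. Reaching 52 requires gain = 1/3, not an integer.
Intervening on bias: with other inputs at their observed values, overshoot = 4*bias + 16. Solving for 52 gives bias = 9, within [-4, 12].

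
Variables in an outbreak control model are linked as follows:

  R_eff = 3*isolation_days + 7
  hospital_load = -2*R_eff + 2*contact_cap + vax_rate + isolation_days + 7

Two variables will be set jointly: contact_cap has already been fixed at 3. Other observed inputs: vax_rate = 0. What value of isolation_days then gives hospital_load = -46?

isolation_days = 9

With contact_cap held at 3:
Substituting into the hospital_load equation gives hospital_load = -5*isolation_days - 1.
Solve -5*isolation_days - 1 = -46: isolation_days = (-46 + 1) / -5 = 9.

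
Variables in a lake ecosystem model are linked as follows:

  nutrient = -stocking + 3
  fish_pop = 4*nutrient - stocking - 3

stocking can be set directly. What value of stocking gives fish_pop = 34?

Substituting into the fish_pop equation gives fish_pop = -5*stocking + 9.
Solve -5*stocking + 9 = 34: stocking = (34 - 9) / -5 = -5.

stocking = -5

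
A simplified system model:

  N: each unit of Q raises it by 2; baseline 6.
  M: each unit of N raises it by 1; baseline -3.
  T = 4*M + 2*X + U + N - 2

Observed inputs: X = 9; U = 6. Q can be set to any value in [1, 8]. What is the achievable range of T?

50 to 120

Substituting into the M equation gives M = 2*Q + 3.
Substituting into the T equation gives T = 10*Q + 40.
Linear in Q, so extremes are at the endpoints: Q = 1 gives T = 50; Q = 8 gives T = 120.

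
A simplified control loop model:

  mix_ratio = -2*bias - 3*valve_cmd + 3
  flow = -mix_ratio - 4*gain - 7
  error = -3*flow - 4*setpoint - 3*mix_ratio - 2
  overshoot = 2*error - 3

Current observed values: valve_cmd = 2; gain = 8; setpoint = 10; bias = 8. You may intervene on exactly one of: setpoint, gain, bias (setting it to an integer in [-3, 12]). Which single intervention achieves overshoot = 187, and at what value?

Intervening on setpoint: with other inputs at their observed values, overshoot = -8*setpoint + 227. Solving for 187 gives setpoint = 5, within [-3, 12].
Intervening on gain: overshoot = 24*gain - 45. Reaching 187 requires gain = 29/3, not an integer.
Intervening on bias: the paths from bias to overshoot cancel (net effect zero), leaving overshoot = 147; 187 is unreachable this way.

set setpoint = 5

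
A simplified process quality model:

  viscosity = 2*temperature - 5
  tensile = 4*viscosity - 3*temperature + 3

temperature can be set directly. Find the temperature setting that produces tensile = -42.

Substituting into the tensile equation gives tensile = 5*temperature - 17.
Solve 5*temperature - 17 = -42: temperature = (-42 + 17) / 5 = -5.

temperature = -5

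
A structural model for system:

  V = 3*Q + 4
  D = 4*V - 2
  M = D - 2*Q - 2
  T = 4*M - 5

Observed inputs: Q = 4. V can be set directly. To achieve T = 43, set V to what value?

Intervening on V fixes its value directly, overriding its dependence on Q.
Substituting into the M equation gives M = 4*V - 12.
Substituting into the T equation gives T = 16*V - 53.
Solve 16*V - 53 = 43: V = (43 + 53) / 16 = 6.

V = 6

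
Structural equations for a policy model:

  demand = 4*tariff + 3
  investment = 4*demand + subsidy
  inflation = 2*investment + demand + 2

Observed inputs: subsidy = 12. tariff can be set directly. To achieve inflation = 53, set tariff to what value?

tariff = 0

Substituting into the investment equation gives investment = 16*tariff + 24.
Substituting into the inflation equation gives inflation = 36*tariff + 53.
Solve 36*tariff + 53 = 53: tariff = (53 - 53) / 36 = 0.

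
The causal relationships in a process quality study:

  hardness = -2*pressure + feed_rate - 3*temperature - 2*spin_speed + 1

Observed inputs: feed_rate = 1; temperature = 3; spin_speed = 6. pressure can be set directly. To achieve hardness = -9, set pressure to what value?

Substituting into the hardness equation gives hardness = -2*pressure - 19.
Solve -2*pressure - 19 = -9: pressure = (-9 + 19) / -2 = -5.

pressure = -5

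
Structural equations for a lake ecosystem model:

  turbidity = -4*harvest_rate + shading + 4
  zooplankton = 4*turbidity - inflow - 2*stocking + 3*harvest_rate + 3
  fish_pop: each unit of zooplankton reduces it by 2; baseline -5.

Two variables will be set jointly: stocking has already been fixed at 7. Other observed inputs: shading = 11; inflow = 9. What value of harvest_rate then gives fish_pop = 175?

With stocking held at 7:
Substituting into the turbidity equation gives turbidity = -4*harvest_rate + 15.
zooplankton becomes -13*harvest_rate + 40.
fish_pop becomes 26*harvest_rate - 85.
Solve 26*harvest_rate - 85 = 175: harvest_rate = (175 + 85) / 26 = 10.

harvest_rate = 10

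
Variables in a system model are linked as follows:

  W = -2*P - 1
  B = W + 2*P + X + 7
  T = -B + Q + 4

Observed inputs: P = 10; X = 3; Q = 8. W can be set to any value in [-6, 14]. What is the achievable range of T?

-32 to -12

Intervening on W fixes its value directly, overriding its dependence on P.
Substituting into the B equation gives B = W + 30.
Substituting into the T equation gives T = -W - 18.
Linear in W, so extremes are at the endpoints: W = -6 gives T = -12; W = 14 gives T = -32.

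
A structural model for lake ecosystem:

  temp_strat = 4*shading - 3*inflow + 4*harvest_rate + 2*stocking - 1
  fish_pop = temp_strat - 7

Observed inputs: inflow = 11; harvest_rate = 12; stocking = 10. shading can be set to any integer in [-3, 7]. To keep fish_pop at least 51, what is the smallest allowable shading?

shading = 6

Substituting into the temp_strat equation gives temp_strat = 4*shading + 34.
Substituting into the fish_pop equation gives fish_pop = 4*shading + 27.
Require 4*shading + 27 ≥ 51, so shading ≥ 6.
The smallest integer in [-3, 7] satisfying this is 6.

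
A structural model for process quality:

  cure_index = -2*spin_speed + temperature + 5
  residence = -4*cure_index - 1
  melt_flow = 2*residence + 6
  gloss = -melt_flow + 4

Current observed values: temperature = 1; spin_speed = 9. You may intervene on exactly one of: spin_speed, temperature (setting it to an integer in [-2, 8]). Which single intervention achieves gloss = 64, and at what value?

set spin_speed = -1

Intervening on spin_speed: with other inputs at their observed values, gloss = -16*spin_speed + 48. Solving for 64 gives spin_speed = -1, within [-2, 8].
Intervening on temperature: gloss = 8*temperature - 104. Reaching 64 requires temperature = 21, outside [-2, 8].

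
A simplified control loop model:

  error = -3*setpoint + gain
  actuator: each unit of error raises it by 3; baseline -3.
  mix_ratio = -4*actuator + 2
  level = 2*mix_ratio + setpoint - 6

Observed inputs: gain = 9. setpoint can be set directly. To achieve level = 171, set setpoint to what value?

Substituting into the error equation gives error = -3*setpoint + 9.
Substituting into the actuator equation gives actuator = -9*setpoint + 24.
Substituting into the mix_ratio equation gives mix_ratio = 36*setpoint - 94.
Substituting into the level equation gives level = 73*setpoint - 194.
Solve 73*setpoint - 194 = 171: setpoint = (171 + 194) / 73 = 5.

setpoint = 5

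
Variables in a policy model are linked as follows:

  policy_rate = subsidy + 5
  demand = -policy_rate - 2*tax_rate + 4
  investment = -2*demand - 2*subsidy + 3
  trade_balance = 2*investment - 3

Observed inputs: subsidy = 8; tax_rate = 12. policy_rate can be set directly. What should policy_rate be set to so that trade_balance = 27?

Intervening on policy_rate fixes its value directly, overriding its dependence on subsidy.
Substituting into the demand equation gives demand = -policy_rate - 20.
So investment = 2*policy_rate + 27.
Substituting into the trade_balance equation gives trade_balance = 4*policy_rate + 51.
Solve 4*policy_rate + 51 = 27: policy_rate = (27 - 51) / 4 = -6.

policy_rate = -6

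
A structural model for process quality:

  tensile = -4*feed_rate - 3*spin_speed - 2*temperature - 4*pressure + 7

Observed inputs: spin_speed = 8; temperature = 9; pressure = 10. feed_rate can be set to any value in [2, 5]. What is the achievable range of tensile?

-95 to -83

Substituting into the tensile equation gives tensile = -4*feed_rate - 75.
Linear in feed_rate, so extremes are at the endpoints: feed_rate = 2 gives tensile = -83; feed_rate = 5 gives tensile = -95.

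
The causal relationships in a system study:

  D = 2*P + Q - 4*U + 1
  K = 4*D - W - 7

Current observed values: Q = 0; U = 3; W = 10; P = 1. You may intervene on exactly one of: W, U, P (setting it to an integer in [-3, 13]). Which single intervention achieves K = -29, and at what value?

Intervening on W: K = -W - 43. Reaching -29 requires W = -14, outside [-3, 13].
Intervening on U: K = -16*U - 5. Reaching -29 requires U = 3/2, not an integer.
Intervening on P: with other inputs at their observed values, K = 8*P - 61. Solving for -29 gives P = 4, within [-3, 13].

set P = 4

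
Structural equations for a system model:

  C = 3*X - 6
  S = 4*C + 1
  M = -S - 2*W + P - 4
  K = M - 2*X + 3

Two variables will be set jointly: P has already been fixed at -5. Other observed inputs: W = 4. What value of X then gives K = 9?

X = 0

With P held at -5:
Substituting into the S equation gives S = 12*X - 23.
This gives M = -12*X + 6.
K becomes -14*X + 9.
Solve -14*X + 9 = 9: X = (9 - 9) / -14 = 0.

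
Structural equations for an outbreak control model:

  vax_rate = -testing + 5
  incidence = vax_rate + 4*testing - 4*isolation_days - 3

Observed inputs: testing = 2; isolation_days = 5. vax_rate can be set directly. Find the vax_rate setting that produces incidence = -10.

vax_rate = 5

Intervening on vax_rate fixes its value directly, overriding its dependence on testing.
Substituting into the incidence equation gives incidence = vax_rate - 15.
Solve vax_rate - 15 = -10: vax_rate = (-10 + 15) / 1 = 5.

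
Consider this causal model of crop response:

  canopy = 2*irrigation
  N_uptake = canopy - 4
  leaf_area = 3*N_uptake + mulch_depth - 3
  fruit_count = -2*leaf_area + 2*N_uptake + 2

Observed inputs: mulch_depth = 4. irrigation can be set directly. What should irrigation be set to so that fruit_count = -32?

Substituting into the N_uptake equation gives N_uptake = 2*irrigation - 4.
This gives leaf_area = 6*irrigation - 11.
fruit_count becomes -8*irrigation + 16.
Solve -8*irrigation + 16 = -32: irrigation = (-32 - 16) / -8 = 6.

irrigation = 6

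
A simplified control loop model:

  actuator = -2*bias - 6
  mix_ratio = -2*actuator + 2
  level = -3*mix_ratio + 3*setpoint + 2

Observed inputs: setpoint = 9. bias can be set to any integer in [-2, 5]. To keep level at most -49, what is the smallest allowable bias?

bias = 3

Substituting into the mix_ratio equation gives mix_ratio = 4*bias + 14.
Substituting into the level equation gives level = -12*bias - 13.
Require -12*bias - 13 ≤ -49, so bias ≥ 3.
The smallest integer in [-2, 5] satisfying this is 3.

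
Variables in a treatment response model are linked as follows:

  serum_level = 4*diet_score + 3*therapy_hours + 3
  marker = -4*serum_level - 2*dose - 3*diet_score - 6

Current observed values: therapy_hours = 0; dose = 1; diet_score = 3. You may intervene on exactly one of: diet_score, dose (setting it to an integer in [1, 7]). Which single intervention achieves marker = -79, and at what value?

Intervening on diet_score: marker = -19*diet_score - 20. Reaching -79 requires diet_score = 59/19, not an integer.
Intervening on dose: with other inputs at their observed values, marker = -2*dose - 75. Solving for -79 gives dose = 2, within [1, 7].

set dose = 2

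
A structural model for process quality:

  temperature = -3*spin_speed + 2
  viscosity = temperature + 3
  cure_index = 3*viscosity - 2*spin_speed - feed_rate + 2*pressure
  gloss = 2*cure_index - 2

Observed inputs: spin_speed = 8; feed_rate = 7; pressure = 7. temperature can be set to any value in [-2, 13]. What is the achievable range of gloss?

Intervening on temperature fixes its value directly, overriding its dependence on spin_speed.
Substituting into the cure_index equation gives cure_index = 3*temperature.
This gives gloss = 6*temperature - 2.
Linear in temperature, so extremes are at the endpoints: temperature = -2 gives gloss = -14; temperature = 13 gives gloss = 76.

-14 to 76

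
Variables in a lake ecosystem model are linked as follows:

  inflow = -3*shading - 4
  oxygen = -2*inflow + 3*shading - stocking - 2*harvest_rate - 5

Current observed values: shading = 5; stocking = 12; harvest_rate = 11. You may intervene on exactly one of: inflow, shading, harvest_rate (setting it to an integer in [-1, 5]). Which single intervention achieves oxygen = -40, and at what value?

Intervening on inflow: oxygen = -2*inflow - 24. Reaching -40 requires inflow = 8, outside [-1, 5].
Intervening on shading: with other inputs at their observed values, oxygen = 9*shading - 31. Solving for -40 gives shading = -1, within [-1, 5].
Intervening on harvest_rate: oxygen = -2*harvest_rate + 36. Reaching -40 requires harvest_rate = 38, outside [-1, 5].

set shading = -1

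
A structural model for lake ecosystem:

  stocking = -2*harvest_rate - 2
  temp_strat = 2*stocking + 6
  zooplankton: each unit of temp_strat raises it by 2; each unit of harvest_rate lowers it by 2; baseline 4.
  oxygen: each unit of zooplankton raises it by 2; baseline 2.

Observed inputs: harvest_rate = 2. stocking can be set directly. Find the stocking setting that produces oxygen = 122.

Intervening on stocking fixes its value directly, overriding its dependence on harvest_rate.
Substituting into the zooplankton equation gives zooplankton = 4*stocking + 12.
This gives oxygen = 8*stocking + 26.
Solve 8*stocking + 26 = 122: stocking = (122 - 26) / 8 = 12.

stocking = 12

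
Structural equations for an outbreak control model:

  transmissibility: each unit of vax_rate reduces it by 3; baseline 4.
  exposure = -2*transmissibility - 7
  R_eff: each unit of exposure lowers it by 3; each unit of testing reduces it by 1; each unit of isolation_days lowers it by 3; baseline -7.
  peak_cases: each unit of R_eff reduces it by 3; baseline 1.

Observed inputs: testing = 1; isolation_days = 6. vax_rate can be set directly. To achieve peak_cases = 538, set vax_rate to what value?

vax_rate = 11

Substituting into the exposure equation gives exposure = 6*vax_rate - 15.
Substituting into the R_eff equation gives R_eff = -18*vax_rate + 19.
Substituting into the peak_cases equation gives peak_cases = 54*vax_rate - 56.
Solve 54*vax_rate - 56 = 538: vax_rate = (538 + 56) / 54 = 11.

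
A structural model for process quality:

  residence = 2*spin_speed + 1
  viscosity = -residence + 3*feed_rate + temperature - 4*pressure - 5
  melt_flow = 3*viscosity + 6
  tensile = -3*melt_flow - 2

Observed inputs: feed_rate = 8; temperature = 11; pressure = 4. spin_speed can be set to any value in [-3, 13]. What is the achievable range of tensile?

Substituting into the viscosity equation gives viscosity = -2*spin_speed + 13.
Substituting into the melt_flow equation gives melt_flow = -6*spin_speed + 45.
Substituting into the tensile equation gives tensile = 18*spin_speed - 137.
Linear in spin_speed, so extremes are at the endpoints: spin_speed = -3 gives tensile = -191; spin_speed = 13 gives tensile = 97.

-191 to 97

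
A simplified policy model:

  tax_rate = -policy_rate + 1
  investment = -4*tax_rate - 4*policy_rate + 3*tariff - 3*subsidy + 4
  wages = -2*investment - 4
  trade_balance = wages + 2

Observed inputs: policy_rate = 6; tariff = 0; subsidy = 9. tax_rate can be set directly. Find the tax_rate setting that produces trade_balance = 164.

tax_rate = 9

Intervening on tax_rate fixes its value directly, overriding its dependence on policy_rate.
Substituting into the investment equation gives investment = -4*tax_rate - 47.
Substituting into the wages equation gives wages = 8*tax_rate + 90.
trade_balance becomes 8*tax_rate + 92.
Solve 8*tax_rate + 92 = 164: tax_rate = (164 - 92) / 8 = 9.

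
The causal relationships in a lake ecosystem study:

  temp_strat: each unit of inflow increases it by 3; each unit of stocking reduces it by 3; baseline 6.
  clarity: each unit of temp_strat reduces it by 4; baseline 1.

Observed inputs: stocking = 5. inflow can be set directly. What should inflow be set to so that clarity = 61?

inflow = -2

Substituting into the temp_strat equation gives temp_strat = 3*inflow - 9.
Substituting into the clarity equation gives clarity = -12*inflow + 37.
Solve -12*inflow + 37 = 61: inflow = (61 - 37) / -12 = -2.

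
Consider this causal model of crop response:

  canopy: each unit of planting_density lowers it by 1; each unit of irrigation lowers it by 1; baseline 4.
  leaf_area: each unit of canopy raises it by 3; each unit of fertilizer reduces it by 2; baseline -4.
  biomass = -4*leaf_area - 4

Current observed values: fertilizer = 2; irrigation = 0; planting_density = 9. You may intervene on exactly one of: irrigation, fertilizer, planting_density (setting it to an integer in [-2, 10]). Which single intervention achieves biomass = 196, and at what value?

Intervening on irrigation: with other inputs at their observed values, biomass = 12*irrigation + 88. Solving for 196 gives irrigation = 9, within [-2, 10].
Intervening on fertilizer: biomass = 8*fertilizer + 72. Reaching 196 requires fertilizer = 31/2, not an integer.
Intervening on planting_density: biomass = 12*planting_density - 20. Reaching 196 requires planting_density = 18, outside [-2, 10].

set irrigation = 9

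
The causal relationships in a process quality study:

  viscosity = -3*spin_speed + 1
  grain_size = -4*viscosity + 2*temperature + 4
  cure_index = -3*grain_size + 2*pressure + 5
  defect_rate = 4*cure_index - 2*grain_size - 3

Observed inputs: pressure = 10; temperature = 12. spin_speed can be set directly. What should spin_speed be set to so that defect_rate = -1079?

spin_speed = 5

Substituting into the grain_size equation gives grain_size = 12*spin_speed + 24.
Substituting into the cure_index equation gives cure_index = -36*spin_speed - 47.
So defect_rate = -168*spin_speed - 239.
Solve -168*spin_speed - 239 = -1079: spin_speed = (-1079 + 239) / -168 = 5.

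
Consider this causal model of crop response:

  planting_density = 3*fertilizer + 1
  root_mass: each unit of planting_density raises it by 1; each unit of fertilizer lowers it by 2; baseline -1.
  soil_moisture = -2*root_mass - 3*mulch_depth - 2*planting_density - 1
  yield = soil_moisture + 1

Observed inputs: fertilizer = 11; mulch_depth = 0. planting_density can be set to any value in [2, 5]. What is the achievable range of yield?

Intervening on planting_density fixes its value directly, overriding its dependence on fertilizer.
Substituting into the root_mass equation gives root_mass = planting_density - 23.
This gives soil_moisture = -4*planting_density + 45.
yield becomes -4*planting_density + 46.
Linear in planting_density, so extremes are at the endpoints: planting_density = 2 gives yield = 38; planting_density = 5 gives yield = 26.

26 to 38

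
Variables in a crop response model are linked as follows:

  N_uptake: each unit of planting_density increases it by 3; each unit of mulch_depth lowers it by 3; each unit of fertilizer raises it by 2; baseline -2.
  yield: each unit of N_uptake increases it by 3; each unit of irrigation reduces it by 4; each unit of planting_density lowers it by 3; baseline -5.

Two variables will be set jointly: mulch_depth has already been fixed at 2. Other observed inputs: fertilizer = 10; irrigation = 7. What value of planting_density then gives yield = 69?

planting_density = 11

With mulch_depth held at 2:
Substituting into the N_uptake equation gives N_uptake = 3*planting_density + 12.
Substituting into the yield equation gives yield = 6*planting_density + 3.
Solve 6*planting_density + 3 = 69: planting_density = (69 - 3) / 6 = 11.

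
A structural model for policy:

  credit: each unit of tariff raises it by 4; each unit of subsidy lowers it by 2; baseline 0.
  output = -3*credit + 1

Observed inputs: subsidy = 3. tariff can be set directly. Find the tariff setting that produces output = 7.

tariff = 1

Substituting into the credit equation gives credit = 4*tariff - 6.
This gives output = -12*tariff + 19.
Solve -12*tariff + 19 = 7: tariff = (7 - 19) / -12 = 1.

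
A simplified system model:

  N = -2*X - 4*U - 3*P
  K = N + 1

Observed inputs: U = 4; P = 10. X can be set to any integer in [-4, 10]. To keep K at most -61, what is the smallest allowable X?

X = 8

Substituting into the N equation gives N = -2*X - 46.
This gives K = -2*X - 45.
Require -2*X - 45 ≤ -61, so X ≥ 8.
The smallest integer in [-4, 10] satisfying this is 8.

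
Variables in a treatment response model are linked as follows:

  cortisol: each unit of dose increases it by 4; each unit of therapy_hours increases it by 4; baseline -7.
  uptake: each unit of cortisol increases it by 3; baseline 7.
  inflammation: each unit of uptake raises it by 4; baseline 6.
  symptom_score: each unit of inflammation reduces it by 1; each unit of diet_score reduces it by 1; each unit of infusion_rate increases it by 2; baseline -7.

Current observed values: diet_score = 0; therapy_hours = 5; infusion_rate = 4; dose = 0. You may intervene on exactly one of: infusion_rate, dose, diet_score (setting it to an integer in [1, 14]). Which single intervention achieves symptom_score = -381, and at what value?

Intervening on infusion_rate: symptom_score = 2*infusion_rate - 197. Reaching -381 requires infusion_rate = -92, outside [1, 14].
Intervening on dose: with other inputs at their observed values, symptom_score = -48*dose - 189. Solving for -381 gives dose = 4, within [1, 14].
Intervening on diet_score: symptom_score = -diet_score - 189. Reaching -381 requires diet_score = 192, outside [1, 14].

set dose = 4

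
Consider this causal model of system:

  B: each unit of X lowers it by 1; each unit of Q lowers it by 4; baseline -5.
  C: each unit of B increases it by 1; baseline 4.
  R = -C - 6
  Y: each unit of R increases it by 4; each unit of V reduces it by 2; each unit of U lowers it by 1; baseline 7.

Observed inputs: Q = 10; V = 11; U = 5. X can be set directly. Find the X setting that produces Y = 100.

X = -5

Substituting into the B equation gives B = -X - 45.
This gives C = -X - 41.
R becomes X + 35.
Substituting into the Y equation gives Y = 4*X + 120.
Solve 4*X + 120 = 100: X = (100 - 120) / 4 = -5.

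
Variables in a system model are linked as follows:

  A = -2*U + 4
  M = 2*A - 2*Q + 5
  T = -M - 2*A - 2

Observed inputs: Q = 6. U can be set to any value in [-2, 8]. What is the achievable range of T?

-27 to 53

Substituting into the M equation gives M = -4*U + 1.
Substituting into the T equation gives T = 8*U - 11.
Linear in U, so extremes are at the endpoints: U = -2 gives T = -27; U = 8 gives T = 53.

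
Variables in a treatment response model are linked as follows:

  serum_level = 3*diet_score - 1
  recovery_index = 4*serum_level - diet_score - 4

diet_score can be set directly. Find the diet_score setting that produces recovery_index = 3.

Substituting into the recovery_index equation gives recovery_index = 11*diet_score - 8.
Solve 11*diet_score - 8 = 3: diet_score = (3 + 8) / 11 = 1.

diet_score = 1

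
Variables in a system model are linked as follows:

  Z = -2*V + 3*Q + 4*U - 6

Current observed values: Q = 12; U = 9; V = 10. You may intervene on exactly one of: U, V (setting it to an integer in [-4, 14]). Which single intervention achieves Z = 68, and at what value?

set V = -1

Intervening on U: Z = 4*U + 10. Reaching 68 requires U = 29/2, not an integer.
Intervening on V: with other inputs at their observed values, Z = -2*V + 66. Solving for 68 gives V = -1, within [-4, 14].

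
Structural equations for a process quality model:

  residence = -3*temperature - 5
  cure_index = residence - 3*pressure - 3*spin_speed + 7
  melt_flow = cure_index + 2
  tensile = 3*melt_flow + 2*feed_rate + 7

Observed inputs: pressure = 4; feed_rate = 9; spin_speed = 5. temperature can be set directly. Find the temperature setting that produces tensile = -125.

temperature = 9

Substituting into the cure_index equation gives cure_index = -3*temperature - 25.
melt_flow becomes -3*temperature - 23.
This gives tensile = -9*temperature - 44.
Solve -9*temperature - 44 = -125: temperature = (-125 + 44) / -9 = 9.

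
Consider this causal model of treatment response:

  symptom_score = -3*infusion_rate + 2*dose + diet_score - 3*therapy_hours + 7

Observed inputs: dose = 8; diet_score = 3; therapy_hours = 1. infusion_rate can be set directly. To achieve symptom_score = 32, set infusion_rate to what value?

Substituting into the symptom_score equation gives symptom_score = -3*infusion_rate + 23.
Solve -3*infusion_rate + 23 = 32: infusion_rate = (32 - 23) / -3 = -3.

infusion_rate = -3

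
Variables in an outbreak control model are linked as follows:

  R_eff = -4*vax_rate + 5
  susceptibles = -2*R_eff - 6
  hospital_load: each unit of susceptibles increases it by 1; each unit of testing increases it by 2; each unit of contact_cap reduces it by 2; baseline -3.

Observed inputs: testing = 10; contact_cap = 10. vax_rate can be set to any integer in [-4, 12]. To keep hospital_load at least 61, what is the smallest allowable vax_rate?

vax_rate = 10

Substituting into the susceptibles equation gives susceptibles = 8*vax_rate - 16.
Substituting into the hospital_load equation gives hospital_load = 8*vax_rate - 19.
Require 8*vax_rate - 19 ≥ 61, so vax_rate ≥ 10.
The smallest integer in [-4, 12] satisfying this is 10.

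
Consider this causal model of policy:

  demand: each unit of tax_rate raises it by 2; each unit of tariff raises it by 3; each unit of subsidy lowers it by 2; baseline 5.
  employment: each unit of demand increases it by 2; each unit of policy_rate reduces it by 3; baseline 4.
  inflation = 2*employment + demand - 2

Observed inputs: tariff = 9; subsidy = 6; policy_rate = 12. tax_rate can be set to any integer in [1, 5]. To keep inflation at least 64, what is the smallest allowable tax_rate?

tax_rate = 3

Substituting into the demand equation gives demand = 2*tax_rate + 20.
Substituting into the employment equation gives employment = 4*tax_rate + 8.
Substituting into the inflation equation gives inflation = 10*tax_rate + 34.
Require 10*tax_rate + 34 ≥ 64, so tax_rate ≥ 3.
The smallest integer in [1, 5] satisfying this is 3.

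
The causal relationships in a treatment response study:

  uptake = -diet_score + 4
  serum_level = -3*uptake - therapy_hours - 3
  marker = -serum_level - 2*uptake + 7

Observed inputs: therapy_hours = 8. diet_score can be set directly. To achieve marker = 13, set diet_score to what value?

Substituting into the serum_level equation gives serum_level = 3*diet_score - 23.
Substituting into the marker equation gives marker = -diet_score + 22.
Solve -diet_score + 22 = 13: diet_score = (13 - 22) / -1 = 9.

diet_score = 9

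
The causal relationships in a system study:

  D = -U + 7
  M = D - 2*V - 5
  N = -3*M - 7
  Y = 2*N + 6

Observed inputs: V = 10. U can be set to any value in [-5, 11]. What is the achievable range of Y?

Substituting into the M equation gives M = -U - 18.
Substituting into the N equation gives N = 3*U + 47.
Substituting into the Y equation gives Y = 6*U + 100.
Linear in U, so extremes are at the endpoints: U = -5 gives Y = 70; U = 11 gives Y = 166.

70 to 166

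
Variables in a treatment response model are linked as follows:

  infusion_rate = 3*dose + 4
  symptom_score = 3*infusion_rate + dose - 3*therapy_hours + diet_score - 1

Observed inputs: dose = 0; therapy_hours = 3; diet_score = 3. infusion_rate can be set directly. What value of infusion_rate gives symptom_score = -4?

infusion_rate = 1

Intervening on infusion_rate fixes its value directly, overriding its dependence on dose.
Substituting into the symptom_score equation gives symptom_score = 3*infusion_rate - 7.
Solve 3*infusion_rate - 7 = -4: infusion_rate = (-4 + 7) / 3 = 1.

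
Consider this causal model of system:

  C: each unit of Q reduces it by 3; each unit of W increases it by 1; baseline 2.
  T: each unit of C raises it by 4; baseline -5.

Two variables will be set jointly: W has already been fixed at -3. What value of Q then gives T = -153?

With W held at -3:
Substituting into the C equation gives C = -3*Q - 1.
Substituting into the T equation gives T = -12*Q - 9.
Solve -12*Q - 9 = -153: Q = (-153 + 9) / -12 = 12.

Q = 12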